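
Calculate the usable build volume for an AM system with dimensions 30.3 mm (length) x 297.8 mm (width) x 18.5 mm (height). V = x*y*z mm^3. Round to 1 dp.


V = 30.3 * 297.8 * 18.5 = 166931.8 mm^3


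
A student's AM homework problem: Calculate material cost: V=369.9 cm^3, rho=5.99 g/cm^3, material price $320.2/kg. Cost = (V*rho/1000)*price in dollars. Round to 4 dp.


Mass = 369.9*5.99/1000 = 2.215701 kg
Cost = 2.215701 * 320.2 = 709.4675 $


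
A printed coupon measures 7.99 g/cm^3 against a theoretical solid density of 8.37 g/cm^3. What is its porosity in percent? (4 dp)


Porosity = (1-7.99/8.37)*100 = 4.54 %


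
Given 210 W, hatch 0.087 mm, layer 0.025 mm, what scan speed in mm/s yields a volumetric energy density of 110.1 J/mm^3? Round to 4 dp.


v = 210 / (110.1*0.087*0.025) = 876.9457 mm/s


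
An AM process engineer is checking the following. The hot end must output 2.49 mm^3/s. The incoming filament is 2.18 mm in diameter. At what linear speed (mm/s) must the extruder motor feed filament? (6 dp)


A = pi*(2.18/2)^2 = 3.732526
v = 2.49 / 3.732526 = 0.667109 mm/s


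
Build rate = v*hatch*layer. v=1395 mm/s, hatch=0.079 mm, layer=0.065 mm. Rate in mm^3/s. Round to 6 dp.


Rate = 1395 * 0.079 * 0.065 = 7.163325 mm^3/s


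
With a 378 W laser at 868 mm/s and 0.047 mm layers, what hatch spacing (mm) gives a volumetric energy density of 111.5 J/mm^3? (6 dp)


h = 378 / (111.5*868*0.047) = 0.0831 mm


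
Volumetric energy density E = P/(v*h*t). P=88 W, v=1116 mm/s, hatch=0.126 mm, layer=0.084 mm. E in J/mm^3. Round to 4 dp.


E = 88 / (1116*0.126*0.084) = 7.4502 J/mm^3


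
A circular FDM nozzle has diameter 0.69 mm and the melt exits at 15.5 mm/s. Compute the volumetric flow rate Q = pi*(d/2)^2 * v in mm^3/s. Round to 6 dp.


A = pi*(0.69/2)^2 = 0.37392807 mm^2
Q = 0.37392807 * 15.5 = 5.795885 mm^3/s


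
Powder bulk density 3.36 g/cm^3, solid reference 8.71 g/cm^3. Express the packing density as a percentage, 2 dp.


Packing = (3.36/8.71)*100 = 38.58 %


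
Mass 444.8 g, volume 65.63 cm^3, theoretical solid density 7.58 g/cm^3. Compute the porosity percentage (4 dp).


rho_part = 444.8 / 65.63 = 6.77738839 g/cm^3
Porosity = (1 - 6.77738839/7.58)*100 = 10.5885 %


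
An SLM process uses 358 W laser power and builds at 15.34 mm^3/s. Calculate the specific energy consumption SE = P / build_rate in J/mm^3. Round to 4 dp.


SE = 358 / 15.34 = 23.3377 J/mm^3


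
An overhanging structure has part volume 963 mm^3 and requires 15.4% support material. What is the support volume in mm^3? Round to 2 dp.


V_support = 963 * 0.154 = 148.3 mm^3


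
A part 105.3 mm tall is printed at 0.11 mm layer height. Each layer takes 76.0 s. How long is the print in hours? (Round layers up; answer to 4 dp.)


Layers = ceil(105.3/0.11) = 958
t = 958 * 76.0 / 3600 = 20.2244 hrs


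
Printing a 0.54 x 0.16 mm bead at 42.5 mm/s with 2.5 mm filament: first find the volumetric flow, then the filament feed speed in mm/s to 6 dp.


Q = 0.54 * 0.16 * 42.5 = 3.672 mm^3/s
A_fil = pi*(2.5/2)^2 = 4.90873852 mm^2
v_feed = 3.672 / 4.90873852 = 0.748054 mm/s


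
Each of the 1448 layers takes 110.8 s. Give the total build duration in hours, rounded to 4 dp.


t = 1448 * 110.8 / 3600 = 44.5662 hrs


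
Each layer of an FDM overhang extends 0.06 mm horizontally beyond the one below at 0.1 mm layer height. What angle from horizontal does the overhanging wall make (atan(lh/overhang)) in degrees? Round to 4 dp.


angle = atan(0.1/0.06) = 59.0362 degrees


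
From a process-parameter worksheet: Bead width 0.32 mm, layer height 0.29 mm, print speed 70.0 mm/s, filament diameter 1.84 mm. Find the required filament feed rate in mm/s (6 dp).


Q = 0.32 * 0.29 * 70.0 = 6.496 mm^3/s
A_fil = pi*(1.84/2)^2 = 2.65904402 mm^2
v_feed = 6.496 / 2.65904402 = 2.442983 mm/s


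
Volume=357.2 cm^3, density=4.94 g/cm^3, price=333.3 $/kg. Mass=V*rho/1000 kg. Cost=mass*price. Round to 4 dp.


Mass = 357.2*4.94/1000 = 1.764568 kg
Cost = 1.764568 * 333.3 = 588.1305 $


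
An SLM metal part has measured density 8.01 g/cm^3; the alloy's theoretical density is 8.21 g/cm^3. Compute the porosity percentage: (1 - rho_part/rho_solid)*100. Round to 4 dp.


Porosity = (1-8.01/8.21)*100 = 2.4361 %


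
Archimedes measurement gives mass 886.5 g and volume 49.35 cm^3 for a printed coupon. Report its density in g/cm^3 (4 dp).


rho = 886.5 / 49.35 = 17.9635 g/cm^3


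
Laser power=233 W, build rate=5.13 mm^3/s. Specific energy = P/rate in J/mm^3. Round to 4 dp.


SE = 233 / 5.13 = 45.4191 J/mm^3


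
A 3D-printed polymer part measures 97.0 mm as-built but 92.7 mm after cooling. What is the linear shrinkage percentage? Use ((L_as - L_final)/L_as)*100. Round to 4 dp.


Shrinkage = ((97.0-92.7)/97.0)*100 = 4.433 %


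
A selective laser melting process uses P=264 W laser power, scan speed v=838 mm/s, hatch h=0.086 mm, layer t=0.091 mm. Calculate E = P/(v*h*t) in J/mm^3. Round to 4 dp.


E = 264 / (838*0.086*0.091) = 40.255 J/mm^3


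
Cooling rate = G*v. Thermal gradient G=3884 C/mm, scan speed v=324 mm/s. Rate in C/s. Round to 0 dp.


CR = 3884 * 324 = 1258416 C/s


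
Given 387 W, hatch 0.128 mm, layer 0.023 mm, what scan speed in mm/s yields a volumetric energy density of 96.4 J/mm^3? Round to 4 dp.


v = 387 / (96.4*0.128*0.023) = 1363.6287 mm/s


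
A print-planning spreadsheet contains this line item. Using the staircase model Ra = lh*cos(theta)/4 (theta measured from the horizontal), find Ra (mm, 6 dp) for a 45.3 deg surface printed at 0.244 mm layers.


Ra = 0.244 * cos(45.3) / 4 = 0.042907 mm


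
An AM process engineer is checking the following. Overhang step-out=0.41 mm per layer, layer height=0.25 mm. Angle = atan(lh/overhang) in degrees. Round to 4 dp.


angle = atan(0.25/0.41) = 31.373 degrees


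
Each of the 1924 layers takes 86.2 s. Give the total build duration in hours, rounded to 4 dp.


t = 1924 * 86.2 / 3600 = 46.0691 hrs


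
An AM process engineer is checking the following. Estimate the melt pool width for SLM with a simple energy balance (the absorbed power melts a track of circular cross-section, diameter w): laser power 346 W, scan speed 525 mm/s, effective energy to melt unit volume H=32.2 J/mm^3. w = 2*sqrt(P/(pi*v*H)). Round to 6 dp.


w = 2*sqrt(346/(pi*525*32.2)) = 0.16143 mm


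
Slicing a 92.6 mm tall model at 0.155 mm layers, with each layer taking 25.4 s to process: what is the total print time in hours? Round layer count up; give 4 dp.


Layers = ceil(92.6/0.155) = 598
t = 598 * 25.4 / 3600 = 4.2192 hrs


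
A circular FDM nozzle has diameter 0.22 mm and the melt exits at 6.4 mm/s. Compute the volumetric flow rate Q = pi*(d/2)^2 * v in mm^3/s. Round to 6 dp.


A = pi*(0.22/2)^2 = 0.03801327 mm^2
Q = 0.03801327 * 6.4 = 0.243285 mm^3/s


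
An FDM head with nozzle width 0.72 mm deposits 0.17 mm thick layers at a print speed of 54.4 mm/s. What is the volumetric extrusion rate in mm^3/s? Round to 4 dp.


Rate = 0.72 * 0.17 * 54.4 = 6.6586 mm^3/s


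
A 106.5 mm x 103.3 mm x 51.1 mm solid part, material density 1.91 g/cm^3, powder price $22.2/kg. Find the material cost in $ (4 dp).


V = 106.5 * 103.3 * 51.1 = 562174.095 mm^3 = 562.174095 cm^3
Mass = 562.174095 * 1.91 / 1000 = 1.07375252 kg
Cost = 1.07375252 * 22.2 = 23.8373 $


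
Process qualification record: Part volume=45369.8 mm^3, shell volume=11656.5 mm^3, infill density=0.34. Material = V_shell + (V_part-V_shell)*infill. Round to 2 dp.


V_infill = (45369.8 - 11656.5) * 0.34 = 11462.52
V_total = 11656.5 + 11462.52 = 23119.02 mm^3


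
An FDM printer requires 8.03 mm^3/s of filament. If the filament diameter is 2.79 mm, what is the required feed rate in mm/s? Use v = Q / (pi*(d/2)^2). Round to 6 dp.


A = pi*(2.79/2)^2 = 6.113618
v = 8.03 / 6.113618 = 1.313461 mm/s


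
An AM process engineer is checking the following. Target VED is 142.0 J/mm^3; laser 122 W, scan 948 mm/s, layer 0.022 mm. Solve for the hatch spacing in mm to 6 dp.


h = 122 / (142.0*948*0.022) = 0.041195 mm


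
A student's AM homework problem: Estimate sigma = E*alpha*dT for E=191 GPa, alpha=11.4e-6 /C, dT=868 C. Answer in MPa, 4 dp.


sigma = 191*1000 * 11.4e-6 * 868 = 1889.9832 MPa


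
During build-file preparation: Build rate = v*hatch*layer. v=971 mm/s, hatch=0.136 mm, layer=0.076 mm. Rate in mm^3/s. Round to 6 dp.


Rate = 971 * 0.136 * 0.076 = 10.036256 mm^3/s


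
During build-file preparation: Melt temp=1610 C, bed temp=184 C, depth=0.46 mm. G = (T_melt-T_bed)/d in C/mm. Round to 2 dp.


G = (1610-184)/0.46 = 3100.0 C/mm


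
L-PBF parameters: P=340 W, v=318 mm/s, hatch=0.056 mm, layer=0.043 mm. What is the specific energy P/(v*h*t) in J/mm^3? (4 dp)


Build rate = 318 * 0.056 * 0.043 = 0.765744 mm^3/s
SE = 340 / 0.765744 = 444.0126 J/mm^3


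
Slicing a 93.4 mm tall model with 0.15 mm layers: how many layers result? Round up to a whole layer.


Layers = ceil(93.4/0.15) = 623


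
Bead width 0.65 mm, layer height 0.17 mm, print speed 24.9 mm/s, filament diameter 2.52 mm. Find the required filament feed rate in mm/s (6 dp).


Q = 0.65 * 0.17 * 24.9 = 2.75145 mm^3/s
A_fil = pi*(2.52/2)^2 = 4.9875925 mm^2
v_feed = 2.75145 / 4.9875925 = 0.551659 mm/s


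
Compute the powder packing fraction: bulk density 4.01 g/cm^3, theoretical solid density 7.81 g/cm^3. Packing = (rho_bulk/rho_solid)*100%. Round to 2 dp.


Packing = (4.01/7.81)*100 = 51.34 %


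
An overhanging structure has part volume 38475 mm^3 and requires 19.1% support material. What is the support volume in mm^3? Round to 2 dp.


V_support = 38475 * 0.191 = 7348.73 mm^3


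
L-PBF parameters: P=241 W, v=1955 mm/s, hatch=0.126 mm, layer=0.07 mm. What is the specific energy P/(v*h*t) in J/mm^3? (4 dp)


Build rate = 1955 * 0.126 * 0.07 = 17.2431 mm^3/s
SE = 241 / 17.2431 = 13.9766 J/mm^3


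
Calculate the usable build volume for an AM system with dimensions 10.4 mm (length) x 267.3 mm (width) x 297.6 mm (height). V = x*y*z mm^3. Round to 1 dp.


V = 10.4 * 267.3 * 297.6 = 827304.2 mm^3


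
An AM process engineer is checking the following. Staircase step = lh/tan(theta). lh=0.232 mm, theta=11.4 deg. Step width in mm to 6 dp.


step = 0.232 / tan(11.4) = 1.150592 mm


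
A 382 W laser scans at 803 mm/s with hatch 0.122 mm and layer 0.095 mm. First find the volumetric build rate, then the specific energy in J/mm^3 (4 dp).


Build rate = 803 * 0.122 * 0.095 = 9.30677 mm^3/s
SE = 382 / 9.30677 = 41.0454 J/mm^3


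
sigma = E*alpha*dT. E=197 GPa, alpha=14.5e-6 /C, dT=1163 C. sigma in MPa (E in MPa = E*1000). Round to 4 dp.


sigma = 197*1000 * 14.5e-6 * 1163 = 3322.1095 MPa


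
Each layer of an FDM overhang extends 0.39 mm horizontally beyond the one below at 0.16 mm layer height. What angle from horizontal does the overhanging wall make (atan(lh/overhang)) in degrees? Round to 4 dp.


angle = atan(0.16/0.39) = 22.3062 degrees


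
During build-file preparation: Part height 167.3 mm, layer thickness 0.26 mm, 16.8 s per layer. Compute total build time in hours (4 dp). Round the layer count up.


Layers = ceil(167.3/0.26) = 644
t = 644 * 16.8 / 3600 = 3.0053 hrs


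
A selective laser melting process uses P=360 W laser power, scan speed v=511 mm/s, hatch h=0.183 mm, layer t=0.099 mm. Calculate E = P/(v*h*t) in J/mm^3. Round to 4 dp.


E = 360 / (511*0.183*0.099) = 38.8862 J/mm^3


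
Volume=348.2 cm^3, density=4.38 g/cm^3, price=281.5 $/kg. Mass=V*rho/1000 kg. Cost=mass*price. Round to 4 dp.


Mass = 348.2*4.38/1000 = 1.525116 kg
Cost = 1.525116 * 281.5 = 429.3202 $


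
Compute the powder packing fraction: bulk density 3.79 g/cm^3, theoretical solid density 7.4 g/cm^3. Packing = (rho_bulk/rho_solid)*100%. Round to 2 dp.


Packing = (3.79/7.4)*100 = 51.22 %


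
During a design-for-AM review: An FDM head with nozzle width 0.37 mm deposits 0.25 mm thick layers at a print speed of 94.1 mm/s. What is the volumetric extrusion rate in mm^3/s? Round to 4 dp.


Rate = 0.37 * 0.25 * 94.1 = 8.7043 mm^3/s


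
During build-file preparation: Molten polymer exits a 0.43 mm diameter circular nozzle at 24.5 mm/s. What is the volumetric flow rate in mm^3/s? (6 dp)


A = pi*(0.43/2)^2 = 0.14522012 mm^2
Q = 0.14522012 * 24.5 = 3.557893 mm^3/s


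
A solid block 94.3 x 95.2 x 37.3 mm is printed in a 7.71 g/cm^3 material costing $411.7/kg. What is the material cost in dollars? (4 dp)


V = 94.3 * 95.2 * 37.3 = 334855.528 mm^3 = 334.855528 cm^3
Mass = 334.855528 * 7.71 / 1000 = 2.58173612 kg
Cost = 2.58173612 * 411.7 = 1062.9008 $


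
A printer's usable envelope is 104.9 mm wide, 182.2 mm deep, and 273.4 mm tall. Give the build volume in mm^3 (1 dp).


V = 104.9 * 182.2 * 273.4 = 5225434.1 mm^3


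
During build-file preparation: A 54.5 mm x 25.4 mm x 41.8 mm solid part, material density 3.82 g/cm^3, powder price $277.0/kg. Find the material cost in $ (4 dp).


V = 54.5 * 25.4 * 41.8 = 57863.74 mm^3 = 57.86374 cm^3
Mass = 57.86374 * 3.82 / 1000 = 0.22103949 kg
Cost = 0.22103949 * 277.0 = 61.2279 $


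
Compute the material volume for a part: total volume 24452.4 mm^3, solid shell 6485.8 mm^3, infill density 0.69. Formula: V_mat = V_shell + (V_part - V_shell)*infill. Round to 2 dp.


V_infill = (24452.4 - 6485.8) * 0.69 = 12396.95
V_total = 6485.8 + 12396.95 = 18882.75 mm^3


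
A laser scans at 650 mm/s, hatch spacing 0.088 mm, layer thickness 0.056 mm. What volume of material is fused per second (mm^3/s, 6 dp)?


Rate = 650 * 0.088 * 0.056 = 3.2032 mm^3/s


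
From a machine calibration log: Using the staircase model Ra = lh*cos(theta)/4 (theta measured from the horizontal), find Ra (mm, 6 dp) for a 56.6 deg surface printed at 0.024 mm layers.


Ra = 0.024 * cos(56.6) / 4 = 0.003303 mm


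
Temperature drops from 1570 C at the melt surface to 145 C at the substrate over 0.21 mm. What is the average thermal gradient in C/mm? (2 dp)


G = (1570-145)/0.21 = 6785.71 C/mm


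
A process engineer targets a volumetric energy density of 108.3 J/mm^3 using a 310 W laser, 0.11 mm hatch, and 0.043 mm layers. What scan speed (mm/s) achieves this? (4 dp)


v = 310 / (108.3*0.11*0.043) = 605.1626 mm/s


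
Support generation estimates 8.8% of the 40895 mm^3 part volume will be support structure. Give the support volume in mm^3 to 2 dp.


V_support = 40895 * 0.088 = 3598.76 mm^3


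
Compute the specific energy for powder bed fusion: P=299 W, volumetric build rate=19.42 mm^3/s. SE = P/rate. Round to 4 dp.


SE = 299 / 19.42 = 15.3965 J/mm^3


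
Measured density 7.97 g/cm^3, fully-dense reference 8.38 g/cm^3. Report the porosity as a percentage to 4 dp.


Porosity = (1-7.97/8.38)*100 = 4.8926 %


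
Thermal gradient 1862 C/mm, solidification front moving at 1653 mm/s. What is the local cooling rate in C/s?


CR = 1862 * 1653 = 3077886 C/s


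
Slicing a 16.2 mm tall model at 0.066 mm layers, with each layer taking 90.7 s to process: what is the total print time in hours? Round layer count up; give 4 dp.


Layers = ceil(16.2/0.066) = 246
t = 246 * 90.7 / 3600 = 6.1978 hrs


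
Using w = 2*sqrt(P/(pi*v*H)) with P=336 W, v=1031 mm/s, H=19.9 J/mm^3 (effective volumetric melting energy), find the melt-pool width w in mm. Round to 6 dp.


w = 2*sqrt(336/(pi*1031*19.9)) = 0.144401 mm


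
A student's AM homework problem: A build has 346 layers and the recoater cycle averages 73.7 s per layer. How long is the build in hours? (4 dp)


t = 346 * 73.7 / 3600 = 7.0834 hrs


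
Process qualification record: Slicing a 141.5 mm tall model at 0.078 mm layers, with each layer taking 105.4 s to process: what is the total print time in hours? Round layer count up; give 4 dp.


Layers = ceil(141.5/0.078) = 1815
t = 1815 * 105.4 / 3600 = 53.1392 hrs


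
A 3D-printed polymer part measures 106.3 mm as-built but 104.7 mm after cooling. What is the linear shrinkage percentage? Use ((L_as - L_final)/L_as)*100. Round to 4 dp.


Shrinkage = ((106.3-104.7)/106.3)*100 = 1.5052 %


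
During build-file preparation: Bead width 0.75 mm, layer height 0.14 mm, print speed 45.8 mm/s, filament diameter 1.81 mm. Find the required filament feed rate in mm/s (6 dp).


Q = 0.75 * 0.14 * 45.8 = 4.809 mm^3/s
A_fil = pi*(1.81/2)^2 = 2.57304292 mm^2
v_feed = 4.809 / 2.57304292 = 1.868993 mm/s


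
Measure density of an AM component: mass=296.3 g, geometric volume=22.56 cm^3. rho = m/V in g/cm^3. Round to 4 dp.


rho = 296.3 / 22.56 = 13.1339 g/cm^3


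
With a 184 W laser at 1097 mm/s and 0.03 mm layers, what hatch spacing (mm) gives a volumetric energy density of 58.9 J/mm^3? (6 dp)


h = 184 / (58.9*1097*0.03) = 0.094924 mm


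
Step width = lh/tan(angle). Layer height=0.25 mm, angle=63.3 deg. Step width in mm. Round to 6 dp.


step = 0.25 / tan(63.3) = 0.125737 mm


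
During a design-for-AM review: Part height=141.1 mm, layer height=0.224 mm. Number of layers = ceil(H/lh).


Layers = ceil(141.1/0.224) = 630


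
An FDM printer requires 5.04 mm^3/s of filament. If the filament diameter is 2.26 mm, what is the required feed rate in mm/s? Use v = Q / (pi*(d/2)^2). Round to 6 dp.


A = pi*(2.26/2)^2 = 4.0115
v = 5.04 / 4.0115 = 1.256388 mm/s


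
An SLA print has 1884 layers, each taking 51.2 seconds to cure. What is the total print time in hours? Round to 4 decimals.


t = 1884 * 51.2 / 3600 = 26.7947 hrs


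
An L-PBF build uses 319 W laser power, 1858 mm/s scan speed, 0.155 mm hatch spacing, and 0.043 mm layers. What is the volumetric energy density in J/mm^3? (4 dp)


E = 319 / (1858*0.155*0.043) = 25.7599 J/mm^3


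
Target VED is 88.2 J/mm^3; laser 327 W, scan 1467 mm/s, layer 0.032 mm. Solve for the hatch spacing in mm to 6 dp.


h = 327 / (88.2*1467*0.032) = 0.078977 mm


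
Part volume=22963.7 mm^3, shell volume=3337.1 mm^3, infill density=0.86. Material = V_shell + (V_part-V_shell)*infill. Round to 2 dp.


V_infill = (22963.7 - 3337.1) * 0.86 = 16878.88
V_total = 3337.1 + 16878.88 = 20215.98 mm^3


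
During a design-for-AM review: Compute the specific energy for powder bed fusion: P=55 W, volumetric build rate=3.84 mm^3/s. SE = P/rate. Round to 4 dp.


SE = 55 / 3.84 = 14.3229 J/mm^3


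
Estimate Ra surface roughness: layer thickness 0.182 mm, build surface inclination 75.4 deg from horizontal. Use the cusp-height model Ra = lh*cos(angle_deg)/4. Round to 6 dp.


Ra = 0.182 * cos(75.4) / 4 = 0.011469 mm


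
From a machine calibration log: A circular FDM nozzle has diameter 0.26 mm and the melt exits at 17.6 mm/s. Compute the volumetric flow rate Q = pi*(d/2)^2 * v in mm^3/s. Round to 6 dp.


A = pi*(0.26/2)^2 = 0.05309292 mm^2
Q = 0.05309292 * 17.6 = 0.934435 mm^3/s


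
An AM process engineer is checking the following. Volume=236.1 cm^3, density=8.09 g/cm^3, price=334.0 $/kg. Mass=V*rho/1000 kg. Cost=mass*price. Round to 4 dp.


Mass = 236.1*8.09/1000 = 1.910049 kg
Cost = 1.910049 * 334.0 = 637.9564 $


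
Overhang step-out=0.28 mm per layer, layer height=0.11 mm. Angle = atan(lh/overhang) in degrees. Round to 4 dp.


angle = atan(0.11/0.28) = 21.4477 degrees


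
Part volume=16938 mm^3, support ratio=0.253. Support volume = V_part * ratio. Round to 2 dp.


V_support = 16938 * 0.253 = 4285.31 mm^3


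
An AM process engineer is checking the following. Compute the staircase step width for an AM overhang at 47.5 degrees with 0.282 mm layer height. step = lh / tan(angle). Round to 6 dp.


step = 0.282 / tan(47.5) = 0.258405 mm


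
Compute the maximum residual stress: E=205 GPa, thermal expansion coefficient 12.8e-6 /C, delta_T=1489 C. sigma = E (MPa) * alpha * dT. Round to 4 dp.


sigma = 205*1000 * 12.8e-6 * 1489 = 3907.136 MPa


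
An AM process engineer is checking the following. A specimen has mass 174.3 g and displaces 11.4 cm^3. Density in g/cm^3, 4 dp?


rho = 174.3 / 11.4 = 15.2895 g/cm^3


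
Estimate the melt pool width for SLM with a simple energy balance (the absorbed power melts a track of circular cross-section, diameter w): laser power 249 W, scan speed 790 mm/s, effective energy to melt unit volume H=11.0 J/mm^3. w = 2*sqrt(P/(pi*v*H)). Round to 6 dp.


w = 2*sqrt(249/(pi*790*11.0)) = 0.191005 mm


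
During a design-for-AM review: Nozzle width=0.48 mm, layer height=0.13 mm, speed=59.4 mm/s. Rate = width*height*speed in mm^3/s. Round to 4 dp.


Rate = 0.48 * 0.13 * 59.4 = 3.7066 mm^3/s


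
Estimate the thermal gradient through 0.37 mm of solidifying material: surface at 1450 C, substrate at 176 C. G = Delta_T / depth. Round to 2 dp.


G = (1450-176)/0.37 = 3443.24 C/mm


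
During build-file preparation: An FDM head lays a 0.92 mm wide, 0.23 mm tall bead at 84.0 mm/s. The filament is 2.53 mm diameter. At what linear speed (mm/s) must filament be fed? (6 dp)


Q = 0.92 * 0.23 * 84.0 = 17.7744 mm^3/s
A_fil = pi*(2.53/2)^2 = 5.0272551 mm^2
v_feed = 17.7744 / 5.0272551 = 3.535607 mm/s


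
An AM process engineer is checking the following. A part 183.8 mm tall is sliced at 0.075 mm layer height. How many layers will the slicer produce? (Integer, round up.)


Layers = ceil(183.8/0.075) = 2451


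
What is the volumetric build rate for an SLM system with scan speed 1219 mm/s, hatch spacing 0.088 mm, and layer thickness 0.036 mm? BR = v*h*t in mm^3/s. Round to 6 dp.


Rate = 1219 * 0.088 * 0.036 = 3.861792 mm^3/s


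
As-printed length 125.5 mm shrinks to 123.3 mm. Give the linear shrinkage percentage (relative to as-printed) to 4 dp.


Shrinkage = ((125.5-123.3)/125.5)*100 = 1.753 %


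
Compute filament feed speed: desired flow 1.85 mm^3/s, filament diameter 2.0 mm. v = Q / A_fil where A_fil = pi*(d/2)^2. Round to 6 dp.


A = pi*(2.0/2)^2 = 3.141593
v = 1.85 / 3.141593 = 0.588873 mm/s


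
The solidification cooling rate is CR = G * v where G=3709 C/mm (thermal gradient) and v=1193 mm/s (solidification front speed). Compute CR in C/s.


CR = 3709 * 1193 = 4424837 C/s


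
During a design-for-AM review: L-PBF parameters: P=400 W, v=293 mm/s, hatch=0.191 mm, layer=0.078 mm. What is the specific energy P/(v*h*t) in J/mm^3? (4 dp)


Build rate = 293 * 0.191 * 0.078 = 4.365114 mm^3/s
SE = 400 / 4.365114 = 91.6356 J/mm^3


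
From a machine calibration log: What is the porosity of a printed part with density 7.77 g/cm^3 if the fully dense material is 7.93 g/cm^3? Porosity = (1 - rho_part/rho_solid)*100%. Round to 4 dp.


Porosity = (1-7.77/7.93)*100 = 2.0177 %


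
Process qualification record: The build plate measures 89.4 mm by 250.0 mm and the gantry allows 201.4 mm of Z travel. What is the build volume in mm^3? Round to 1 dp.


V = 89.4 * 250.0 * 201.4 = 4501290.0 mm^3


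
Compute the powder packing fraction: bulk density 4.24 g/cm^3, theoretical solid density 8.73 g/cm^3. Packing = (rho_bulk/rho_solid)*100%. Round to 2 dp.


Packing = (4.24/8.73)*100 = 48.57 %


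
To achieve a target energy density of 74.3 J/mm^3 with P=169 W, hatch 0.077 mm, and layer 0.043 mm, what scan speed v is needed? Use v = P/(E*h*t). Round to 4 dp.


v = 169 / (74.3*0.077*0.043) = 686.9715 mm/s


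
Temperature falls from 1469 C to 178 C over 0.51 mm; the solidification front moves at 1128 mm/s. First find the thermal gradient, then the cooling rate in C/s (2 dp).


G = (1469-178)/0.51 = 2531.37254902 C/mm
CR = 2531.37254902 * 1128 = 2855388.24 C/s


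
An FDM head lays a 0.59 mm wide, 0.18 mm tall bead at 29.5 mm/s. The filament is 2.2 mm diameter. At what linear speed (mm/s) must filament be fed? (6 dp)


Q = 0.59 * 0.18 * 29.5 = 3.1329 mm^3/s
A_fil = pi*(2.2/2)^2 = 3.80132711 mm^2
v_feed = 3.1329 / 3.80132711 = 0.82416 mm/s


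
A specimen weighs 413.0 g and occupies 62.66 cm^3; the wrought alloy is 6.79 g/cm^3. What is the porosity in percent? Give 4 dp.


rho_part = 413.0 / 62.66 = 6.59112672 g/cm^3
Porosity = (1 - 6.59112672/6.79)*100 = 2.9289 %


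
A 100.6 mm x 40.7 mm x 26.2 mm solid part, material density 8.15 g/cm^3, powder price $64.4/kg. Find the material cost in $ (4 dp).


V = 100.6 * 40.7 * 26.2 = 107273.804 mm^3 = 107.273804 cm^3
Mass = 107.273804 * 8.15 / 1000 = 0.8742815 kg
Cost = 0.8742815 * 64.4 = 56.3037 $


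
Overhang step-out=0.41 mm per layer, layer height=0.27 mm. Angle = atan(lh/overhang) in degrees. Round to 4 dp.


angle = atan(0.27/0.41) = 33.3664 degrees


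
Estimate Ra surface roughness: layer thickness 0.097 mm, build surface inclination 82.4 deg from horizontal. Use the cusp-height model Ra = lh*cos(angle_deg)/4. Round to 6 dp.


Ra = 0.097 * cos(82.4) / 4 = 0.003207 mm


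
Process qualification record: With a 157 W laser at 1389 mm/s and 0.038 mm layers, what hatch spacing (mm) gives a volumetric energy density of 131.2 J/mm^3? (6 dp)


h = 157 / (131.2*1389*0.038) = 0.022671 mm


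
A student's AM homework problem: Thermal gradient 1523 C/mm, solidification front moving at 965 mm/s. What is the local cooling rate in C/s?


CR = 1523 * 965 = 1469695 C/s


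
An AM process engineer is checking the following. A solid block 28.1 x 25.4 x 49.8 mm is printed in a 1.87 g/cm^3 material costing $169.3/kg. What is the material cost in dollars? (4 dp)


V = 28.1 * 25.4 * 49.8 = 35544.252 mm^3 = 35.544252 cm^3
Mass = 35.544252 * 1.87 / 1000 = 0.06646775 kg
Cost = 0.06646775 * 169.3 = 11.253 $


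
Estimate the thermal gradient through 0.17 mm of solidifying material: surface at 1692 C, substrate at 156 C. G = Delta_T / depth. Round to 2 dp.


G = (1692-156)/0.17 = 9035.29 C/mm


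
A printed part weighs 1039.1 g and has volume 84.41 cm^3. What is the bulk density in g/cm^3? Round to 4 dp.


rho = 1039.1 / 84.41 = 12.3102 g/cm^3


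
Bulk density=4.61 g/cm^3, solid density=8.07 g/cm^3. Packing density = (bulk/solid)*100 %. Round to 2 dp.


Packing = (4.61/8.07)*100 = 57.13 %


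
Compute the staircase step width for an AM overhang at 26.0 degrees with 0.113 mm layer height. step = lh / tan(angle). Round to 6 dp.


step = 0.113 / tan(26.0) = 0.231684 mm


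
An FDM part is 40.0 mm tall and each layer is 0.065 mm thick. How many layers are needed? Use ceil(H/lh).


Layers = ceil(40.0/0.065) = 616


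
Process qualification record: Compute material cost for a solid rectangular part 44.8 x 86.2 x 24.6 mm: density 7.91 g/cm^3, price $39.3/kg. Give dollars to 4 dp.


V = 44.8 * 86.2 * 24.6 = 94999.296 mm^3 = 94.999296 cm^3
Mass = 94.999296 * 7.91 / 1000 = 0.75144443 kg
Cost = 0.75144443 * 39.3 = 29.5318 $


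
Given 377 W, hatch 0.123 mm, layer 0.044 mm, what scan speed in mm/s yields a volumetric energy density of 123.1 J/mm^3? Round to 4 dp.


v = 377 / (123.1*0.123*0.044) = 565.8815 mm/s


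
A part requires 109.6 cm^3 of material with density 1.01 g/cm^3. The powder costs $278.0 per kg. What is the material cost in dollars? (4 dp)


Mass = 109.6*1.01/1000 = 0.110696 kg
Cost = 0.110696 * 278.0 = 30.7735 $


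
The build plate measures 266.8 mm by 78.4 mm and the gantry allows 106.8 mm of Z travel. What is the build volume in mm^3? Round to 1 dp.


V = 266.8 * 78.4 * 106.8 = 2233948.4 mm^3


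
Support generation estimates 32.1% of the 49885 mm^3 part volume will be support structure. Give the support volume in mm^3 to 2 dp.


V_support = 49885 * 0.321 = 16013.09 mm^3


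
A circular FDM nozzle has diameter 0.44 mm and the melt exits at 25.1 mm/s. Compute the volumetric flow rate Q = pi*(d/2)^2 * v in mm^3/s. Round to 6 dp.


A = pi*(0.44/2)^2 = 0.15205308 mm^2
Q = 0.15205308 * 25.1 = 3.816532 mm^3/s


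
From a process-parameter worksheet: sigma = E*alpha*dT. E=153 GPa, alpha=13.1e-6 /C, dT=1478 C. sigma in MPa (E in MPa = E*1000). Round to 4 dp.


sigma = 153*1000 * 13.1e-6 * 1478 = 2962.3554 MPa


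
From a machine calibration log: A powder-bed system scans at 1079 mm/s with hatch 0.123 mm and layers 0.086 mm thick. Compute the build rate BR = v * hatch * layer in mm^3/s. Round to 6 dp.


Rate = 1079 * 0.123 * 0.086 = 11.413662 mm^3/s


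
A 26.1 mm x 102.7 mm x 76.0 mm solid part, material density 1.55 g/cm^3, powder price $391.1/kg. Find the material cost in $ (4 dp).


V = 26.1 * 102.7 * 76.0 = 203715.72 mm^3 = 203.71572 cm^3
Mass = 203.71572 * 1.55 / 1000 = 0.31575937 kg
Cost = 0.31575937 * 391.1 = 123.4935 $


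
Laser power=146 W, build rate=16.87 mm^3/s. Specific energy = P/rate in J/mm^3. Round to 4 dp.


SE = 146 / 16.87 = 8.6544 J/mm^3


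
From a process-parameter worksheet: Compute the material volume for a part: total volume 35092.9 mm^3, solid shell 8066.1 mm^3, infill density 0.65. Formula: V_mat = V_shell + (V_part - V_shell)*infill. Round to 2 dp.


V_infill = (35092.9 - 8066.1) * 0.65 = 17567.42
V_total = 8066.1 + 17567.42 = 25633.52 mm^3


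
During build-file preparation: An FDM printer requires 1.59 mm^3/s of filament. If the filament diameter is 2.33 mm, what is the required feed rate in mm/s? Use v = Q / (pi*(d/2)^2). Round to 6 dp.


A = pi*(2.33/2)^2 = 4.263848
v = 1.59 / 4.263848 = 0.372903 mm/s


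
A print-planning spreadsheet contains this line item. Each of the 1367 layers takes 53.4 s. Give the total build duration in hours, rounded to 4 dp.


t = 1367 * 53.4 / 3600 = 20.2772 hrs


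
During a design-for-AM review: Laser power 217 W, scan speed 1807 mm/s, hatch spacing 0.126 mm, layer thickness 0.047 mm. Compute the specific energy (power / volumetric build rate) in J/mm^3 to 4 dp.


Build rate = 1807 * 0.126 * 0.047 = 10.701054 mm^3/s
SE = 217 / 10.701054 = 20.2784 J/mm^3


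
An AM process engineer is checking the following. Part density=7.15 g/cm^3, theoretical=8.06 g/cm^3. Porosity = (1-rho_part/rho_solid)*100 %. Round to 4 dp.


Porosity = (1-7.15/8.06)*100 = 11.2903 %


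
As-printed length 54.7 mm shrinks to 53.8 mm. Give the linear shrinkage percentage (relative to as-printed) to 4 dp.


Shrinkage = ((54.7-53.8)/54.7)*100 = 1.6453 %


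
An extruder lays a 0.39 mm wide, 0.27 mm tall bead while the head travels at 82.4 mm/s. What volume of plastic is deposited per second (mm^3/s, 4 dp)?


Rate = 0.39 * 0.27 * 82.4 = 8.6767 mm^3/s


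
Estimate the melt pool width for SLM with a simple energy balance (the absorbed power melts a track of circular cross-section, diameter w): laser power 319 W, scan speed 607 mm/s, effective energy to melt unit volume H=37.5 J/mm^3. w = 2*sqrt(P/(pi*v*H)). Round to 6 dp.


w = 2*sqrt(319/(pi*607*37.5)) = 0.13358 mm


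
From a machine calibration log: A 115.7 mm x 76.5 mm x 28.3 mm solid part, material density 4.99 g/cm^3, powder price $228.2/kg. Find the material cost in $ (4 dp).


V = 115.7 * 76.5 * 28.3 = 250484.715 mm^3 = 250.484715 cm^3
Mass = 250.484715 * 4.99 / 1000 = 1.24991873 kg
Cost = 1.24991873 * 228.2 = 285.2315 $


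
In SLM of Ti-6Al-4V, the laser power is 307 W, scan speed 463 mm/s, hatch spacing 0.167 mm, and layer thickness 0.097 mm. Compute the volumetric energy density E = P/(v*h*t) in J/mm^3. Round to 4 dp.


E = 307 / (463*0.167*0.097) = 40.9326 J/mm^3


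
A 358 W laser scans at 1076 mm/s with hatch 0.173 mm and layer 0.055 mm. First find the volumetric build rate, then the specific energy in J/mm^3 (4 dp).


Build rate = 1076 * 0.173 * 0.055 = 10.23814 mm^3/s
SE = 358 / 10.23814 = 34.9673 J/mm^3


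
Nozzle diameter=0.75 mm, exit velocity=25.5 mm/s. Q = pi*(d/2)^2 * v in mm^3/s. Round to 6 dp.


A = pi*(0.75/2)^2 = 0.44178647 mm^2
Q = 0.44178647 * 25.5 = 11.265555 mm^3/s


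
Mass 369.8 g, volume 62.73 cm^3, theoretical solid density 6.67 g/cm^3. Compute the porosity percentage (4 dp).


rho_part = 369.8 / 62.73 = 5.89510601 g/cm^3
Porosity = (1 - 5.89510601/6.67)*100 = 11.6176 %


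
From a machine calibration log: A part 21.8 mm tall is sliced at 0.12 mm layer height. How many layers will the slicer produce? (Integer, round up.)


Layers = ceil(21.8/0.12) = 182


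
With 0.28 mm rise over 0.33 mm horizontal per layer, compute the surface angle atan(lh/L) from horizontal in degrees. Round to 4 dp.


angle = atan(0.28/0.33) = 40.3141 degrees


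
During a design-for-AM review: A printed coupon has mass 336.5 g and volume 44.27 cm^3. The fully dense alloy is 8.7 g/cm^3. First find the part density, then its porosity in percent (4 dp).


rho_part = 336.5 / 44.27 = 7.60108426 g/cm^3
Porosity = (1 - 7.60108426/8.7)*100 = 12.6312 %


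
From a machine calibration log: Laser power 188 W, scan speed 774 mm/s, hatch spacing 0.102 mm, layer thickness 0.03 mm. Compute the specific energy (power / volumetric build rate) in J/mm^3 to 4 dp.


Build rate = 774 * 0.102 * 0.03 = 2.36844 mm^3/s
SE = 188 / 2.36844 = 79.3771 J/mm^3


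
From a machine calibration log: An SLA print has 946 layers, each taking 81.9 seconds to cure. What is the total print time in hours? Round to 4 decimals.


t = 946 * 81.9 / 3600 = 21.5215 hrs


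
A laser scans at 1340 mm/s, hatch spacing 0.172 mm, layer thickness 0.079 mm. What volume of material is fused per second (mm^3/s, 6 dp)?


Rate = 1340 * 0.172 * 0.079 = 18.20792 mm^3/s


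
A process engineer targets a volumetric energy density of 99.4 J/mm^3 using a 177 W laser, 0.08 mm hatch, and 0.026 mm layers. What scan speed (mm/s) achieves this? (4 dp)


v = 177 / (99.4*0.08*0.026) = 856.0981 mm/s


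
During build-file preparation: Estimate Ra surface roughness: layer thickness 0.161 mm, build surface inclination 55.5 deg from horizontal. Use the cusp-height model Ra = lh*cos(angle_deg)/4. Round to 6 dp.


Ra = 0.161 * cos(55.5) / 4 = 0.022798 mm


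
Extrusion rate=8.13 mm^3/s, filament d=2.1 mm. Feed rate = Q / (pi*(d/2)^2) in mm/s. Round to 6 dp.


A = pi*(2.1/2)^2 = 3.463606
v = 8.13 / 3.463606 = 2.347265 mm/s


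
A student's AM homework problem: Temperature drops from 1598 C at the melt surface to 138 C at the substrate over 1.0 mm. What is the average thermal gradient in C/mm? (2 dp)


G = (1598-138)/1.0 = 1460.0 C/mm


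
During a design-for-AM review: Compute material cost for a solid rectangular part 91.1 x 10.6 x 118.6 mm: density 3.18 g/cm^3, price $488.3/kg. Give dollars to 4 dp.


V = 91.1 * 10.6 * 118.6 = 114527.276 mm^3 = 114.527276 cm^3
Mass = 114.527276 * 3.18 / 1000 = 0.36419674 kg
Cost = 0.36419674 * 488.3 = 177.8373 $


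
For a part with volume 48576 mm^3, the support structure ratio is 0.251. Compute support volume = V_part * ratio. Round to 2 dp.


V_support = 48576 * 0.251 = 12192.58 mm^3


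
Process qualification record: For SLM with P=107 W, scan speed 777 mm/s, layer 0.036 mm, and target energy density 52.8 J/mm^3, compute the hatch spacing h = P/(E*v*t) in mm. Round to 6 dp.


h = 107 / (52.8*777*0.036) = 0.072448 mm


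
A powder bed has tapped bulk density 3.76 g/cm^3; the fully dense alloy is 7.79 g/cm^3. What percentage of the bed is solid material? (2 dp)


Packing = (3.76/7.79)*100 = 48.27 %


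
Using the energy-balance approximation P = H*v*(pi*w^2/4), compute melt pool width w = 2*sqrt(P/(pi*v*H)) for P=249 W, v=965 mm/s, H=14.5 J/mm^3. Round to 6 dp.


w = 2*sqrt(249/(pi*965*14.5)) = 0.150524 mm


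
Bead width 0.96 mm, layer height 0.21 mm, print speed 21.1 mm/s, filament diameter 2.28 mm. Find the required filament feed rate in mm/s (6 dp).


Q = 0.96 * 0.21 * 21.1 = 4.25376 mm^3/s
A_fil = pi*(2.28/2)^2 = 4.08281381 mm^2
v_feed = 4.25376 / 4.08281381 = 1.04187 mm/s


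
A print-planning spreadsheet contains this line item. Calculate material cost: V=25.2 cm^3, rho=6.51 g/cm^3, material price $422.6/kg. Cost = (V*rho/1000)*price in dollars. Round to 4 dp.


Mass = 25.2*6.51/1000 = 0.164052 kg
Cost = 0.164052 * 422.6 = 69.3284 $


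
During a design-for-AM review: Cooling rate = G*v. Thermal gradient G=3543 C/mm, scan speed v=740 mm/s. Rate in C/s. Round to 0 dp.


CR = 3543 * 740 = 2621820 C/s


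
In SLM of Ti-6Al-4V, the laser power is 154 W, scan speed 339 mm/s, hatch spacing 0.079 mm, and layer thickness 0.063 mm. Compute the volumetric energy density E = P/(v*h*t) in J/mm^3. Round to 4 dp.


E = 154 / (339*0.079*0.063) = 91.2753 J/mm^3


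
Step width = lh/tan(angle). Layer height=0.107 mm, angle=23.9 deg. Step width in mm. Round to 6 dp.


step = 0.107 / tan(23.9) = 0.241459 mm


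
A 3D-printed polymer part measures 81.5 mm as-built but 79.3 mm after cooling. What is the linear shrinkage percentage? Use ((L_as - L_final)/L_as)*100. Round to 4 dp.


Shrinkage = ((81.5-79.3)/81.5)*100 = 2.6994 %


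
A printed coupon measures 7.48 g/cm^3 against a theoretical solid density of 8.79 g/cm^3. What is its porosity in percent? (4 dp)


Porosity = (1-7.48/8.79)*100 = 14.9033 %


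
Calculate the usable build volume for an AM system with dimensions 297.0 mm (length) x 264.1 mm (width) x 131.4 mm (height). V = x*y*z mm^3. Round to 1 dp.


V = 297.0 * 264.1 * 131.4 = 10306713.8 mm^3


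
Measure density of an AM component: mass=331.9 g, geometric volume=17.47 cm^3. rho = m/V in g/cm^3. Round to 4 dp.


rho = 331.9 / 17.47 = 18.9983 g/cm^3


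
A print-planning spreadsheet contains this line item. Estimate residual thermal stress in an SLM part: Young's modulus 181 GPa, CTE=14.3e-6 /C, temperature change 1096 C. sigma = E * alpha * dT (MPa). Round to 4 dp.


sigma = 181*1000 * 14.3e-6 * 1096 = 2836.7768 MPa


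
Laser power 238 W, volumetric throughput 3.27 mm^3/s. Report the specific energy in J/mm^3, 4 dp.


SE = 238 / 3.27 = 72.7829 J/mm^3


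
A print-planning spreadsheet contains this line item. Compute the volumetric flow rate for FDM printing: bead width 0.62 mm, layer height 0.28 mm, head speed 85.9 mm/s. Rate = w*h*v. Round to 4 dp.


Rate = 0.62 * 0.28 * 85.9 = 14.9122 mm^3/s


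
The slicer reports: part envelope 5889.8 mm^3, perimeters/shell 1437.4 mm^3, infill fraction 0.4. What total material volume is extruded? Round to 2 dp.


V_infill = (5889.8 - 1437.4) * 0.4 = 1780.96
V_total = 1437.4 + 1780.96 = 3218.36 mm^3


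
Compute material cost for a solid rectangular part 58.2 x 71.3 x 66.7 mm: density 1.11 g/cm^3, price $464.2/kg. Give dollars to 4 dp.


V = 58.2 * 71.3 * 66.7 = 276782.322 mm^3 = 276.782322 cm^3
Mass = 276.782322 * 1.11 / 1000 = 0.30722838 kg
Cost = 0.30722838 * 464.2 = 142.6154 $


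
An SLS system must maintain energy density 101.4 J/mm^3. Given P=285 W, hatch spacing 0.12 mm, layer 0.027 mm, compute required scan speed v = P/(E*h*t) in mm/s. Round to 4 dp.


v = 285 / (101.4*0.12*0.027) = 867.4848 mm/s


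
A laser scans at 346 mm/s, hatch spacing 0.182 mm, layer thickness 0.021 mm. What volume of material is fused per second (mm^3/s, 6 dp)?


Rate = 346 * 0.182 * 0.021 = 1.322412 mm^3/s


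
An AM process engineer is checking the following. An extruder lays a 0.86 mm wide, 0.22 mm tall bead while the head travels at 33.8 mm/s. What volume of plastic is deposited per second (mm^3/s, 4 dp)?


Rate = 0.86 * 0.22 * 33.8 = 6.395 mm^3/s


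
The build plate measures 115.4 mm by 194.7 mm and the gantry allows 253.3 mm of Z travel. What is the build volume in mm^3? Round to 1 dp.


V = 115.4 * 194.7 * 253.3 = 5691240.7 mm^3


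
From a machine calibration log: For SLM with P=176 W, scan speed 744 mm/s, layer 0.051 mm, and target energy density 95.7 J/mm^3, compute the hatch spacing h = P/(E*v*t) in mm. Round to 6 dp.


h = 176 / (95.7*744*0.051) = 0.048468 mm


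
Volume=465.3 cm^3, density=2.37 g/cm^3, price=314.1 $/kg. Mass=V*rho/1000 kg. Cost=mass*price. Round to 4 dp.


Mass = 465.3*2.37/1000 = 1.102761 kg
Cost = 1.102761 * 314.1 = 346.3772 $
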